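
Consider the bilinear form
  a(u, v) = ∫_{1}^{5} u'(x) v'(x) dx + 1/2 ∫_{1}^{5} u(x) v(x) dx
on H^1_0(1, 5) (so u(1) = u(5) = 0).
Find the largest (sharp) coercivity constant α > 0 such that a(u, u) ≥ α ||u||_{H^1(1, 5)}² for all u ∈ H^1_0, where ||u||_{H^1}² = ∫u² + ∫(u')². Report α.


α = (8 + π^2)/(π^2 + 16)

Coercivity of a(·,·) on H^1_0(1, 5) means a(u, u) ≥ α ||u||_{H^1}² for every u ∈ H^1_0.
The interval has length L = 4, and Poincaré/coercivity depend only on L. Here a(u, u) = ∫(u')² + (1/2)·∫u².
Here 0 < c = 1/2 < 1. The condition a(u,u) ≥ α||u||_{H^1}² reads (1−α)∫(u')² ≥ (α−c)∫u². Any admissible α is ≤ 1 (rapidly oscillating u have ∫u²/∫(u')² → 0), and α = 1 would force 0 ≥ (1−c)∫u², impossible since c < 1; so 1−α > 0. By the sharp Poincaré inequality on H^1_0 of an interval of length L, ∫(u')² ≥ (π/L)²∫u² with equality for the first sine mode sin(π(x−x₀)/L) (x₀ the left endpoint), so the inequality holds for all u iff (1−α)(π/L)² ≥ α − c, i.e. α ≤ ((π/L)² + c)/((π/L)² + 1) = (1 + c(L/π)²)/(1 + (L/π)²). With (π/L)² = π^2/16 and c = 1/2, the largest admissible constant is α = ((π/L)² + c)/((π/L)² + 1).
Simplifying, α = (8 + π^2)/(π^2 + 16).


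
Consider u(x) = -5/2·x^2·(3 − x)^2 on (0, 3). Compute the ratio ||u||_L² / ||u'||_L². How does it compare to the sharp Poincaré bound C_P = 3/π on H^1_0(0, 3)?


||u||_L² / ||u'||_L² = sqrt(3)/2 < C_P = 3/π.

u(x) = -5/2·x^2·(3 − x)^2, so u'(x) = 5*x*(x*(3 - x) - (x - 3)^2).
u(x) = -5/2·x^2·(3 − x)^2 vanishes at x = 0 and x = 3, so u ∈ H^1_0(0, 3). Differentiate via the product rule and integrate the resulting polynomials term by term.
  ∫_0^3 u² dx = ∫_0^3 (25*x^8/4 - 75*x^7 + 675*x^6/2 - 675*x^5 + 2025*x^4/4) dx. Term by term:
    ∫_0^3 25*x^8/4 dx = 54675/4;  ∫_0^3 -75*x^7 dx = -492075/8;  ∫_0^3 675*x^6/2 dx = 1476225/14;
    ∫_0^3 -675*x^5 dx = -164025/2;  ∫_0^3 2025*x^4/4 dx = 98415/4.
  Sum: 54675/4 − 492075/8 + 1476225/14 − 164025/2 + 98415/4 = 10935/56.
  ∫_0^3 (u')² dx = ∫_0^3 (100*x^6 - 900*x^5 + 2925*x^4 - 4050*x^3 + 2025*x^2) dx. Term by term:
    ∫_0^3 100*x^6 dx = 218700/7;  ∫_0^3 -900*x^5 dx = -109350;  ∫_0^3 2925*x^4 dx = 142155;
    ∫_0^3 -4050*x^3 dx = -164025/2;  ∫_0^3 2025*x^2 dx = 18225.
  Sum: 218700/7 − 109350 + 142155 − 164025/2 + 18225 = 3645/14.
∫_0^3 u² dx = 10935/56, so ||u||_L² = 27*sqrt(210)/28.
∫_0^3 (u')² dx = 3645/14, so ||u'||_L² = 27*sqrt(70)/14.
Ratio ||u||_L² / ||u'||_L² = sqrt(3)/2.
Sharp Poincaré constant on H^1_0(0, 3) is C_P = L/π = 3/π, achieved by sin(π/3·x).
A polynomial bump cannot attain the sharp Poincaré constant (only the first sine eigenfunction does), so the ratio is strictly less than C_P, consistent with ||u||_L² ≤ C_P ||u'||_L².


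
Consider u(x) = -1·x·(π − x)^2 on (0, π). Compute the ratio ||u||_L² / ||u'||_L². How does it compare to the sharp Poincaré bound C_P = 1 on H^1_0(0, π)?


||u||_L² / ||u'||_L² = sqrt(14)*π/14 < C_P = 1.

u(x) = -1·x·(π − x)^2, so u'(x) = (π - 3*x)*(x - π).
u(x) = -1·x·(π − x)^2 vanishes at x = 0 and x = π, so u ∈ H^1_0(0, π). Differentiate via the product rule and integrate the resulting polynomials term by term.
  ∫_0^π u² dx = ∫_0^π (x^6 - 4*π*x^5 + 6*π^2*x^4 - 4*π^3*x^3 + π^4*x^2) dx. Term by term:
    ∫_0^π x^6 dx = π^7/7;  ∫_0^π -4*π*x^5 dx = -2*π^7/3;  ∫_0^π 6*π^2*x^4 dx = 6*π^7/5;
    ∫_0^π -4*π^3*x^3 dx = -π^7;  ∫_0^π π^4*x^2 dx = π^7/3.
  Sum: π^7/7 − 2*π^7/3 + 6*π^7/5 − π^7 + π^7/3 = π^7/105.
  ∫_0^π (u')² dx = ∫_0^π (9*x^4 - 24*π*x^3 + 22*π^2*x^2 - 8*π^3*x + π^4) dx. Term by term:
    ∫_0^π 9*x^4 dx = 9*π^5/5;  ∫_0^π -24*π*x^3 dx = -6*π^5;  ∫_0^π 22*π^2*x^2 dx = 22*π^5/3;
    ∫_0^π -8*π^3*x dx = -4*π^5;  ∫_0^π π^4 dx = π^5.
  Sum: 9*π^5/5 − 6*π^5 + 22*π^5/3 − 4*π^5 + π^5 = 2*π^5/15.
∫_0^π u² dx = π^7/105, so ||u||_L² = sqrt(105)*π^(7/2)/105.
∫_0^π (u')² dx = 2*π^5/15, so ||u'||_L² = sqrt(30)*π^(5/2)/15.
Ratio ||u||_L² / ||u'||_L² = sqrt(14)*π/14.
Sharp Poincaré constant on H^1_0(0, π) is C_P = L/π = 1, achieved by sin(x).
A polynomial bump cannot attain the sharp Poincaré constant (only the first sine eigenfunction does), so the ratio is strictly less than C_P, consistent with ||u||_L² ≤ C_P ||u'||_L².


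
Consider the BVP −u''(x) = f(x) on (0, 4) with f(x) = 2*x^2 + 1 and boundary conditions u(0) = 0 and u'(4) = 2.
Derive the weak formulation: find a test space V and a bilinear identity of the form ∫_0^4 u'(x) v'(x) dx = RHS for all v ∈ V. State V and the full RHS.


V = {v ∈ H^1(0, 4) : v(0) = 0} (test functions vanish at x = 0 where u is specified); weak form: ∫_0^4 u'v' dx = ∫_0^4 (2*x^2 + 1) v dx + 2·v(4) for all v ∈ V.

Multiply both sides by a test function v and integrate from 0 to 4:
  ∫_0^4 −u''(x) v(x) dx = ∫_0^4 f(x) v(x) dx.
Integrate the LHS by parts once:
  ∫_0^4 −u'' v dx = −[u'(x) v(x)]_0^4 + ∫_0^4 u'(x) v'(x) dx.
Thus ∫_0^4 u'(x) v'(x) dx = ∫_0^4 f(x) v(x) dx + [u'(x) v(x)]_0^4.
Choose V so that boundary terms are either known or forced to vanish.
Mixed BC: u(0) = 0 (Dirichlet) and u'(4) = 2 (Neumann). Define V = {v ∈ H^1(0, 4) : v(0) = 0}. Then [u' v]_0^4 = u'(4)·v(4) − u'(0)·0 = 2·v(4).
Weak formulation: find u (satisfying any essential BC) such that ∫_0^4 u'(x) v'(x) dx = ∫_0^4 f v dx + 2·v(4) for all v ∈ V (Dirichlet at 0 absorbed into V; Neumann datum at x = 4 contributes the boundary term).
Substituting f(x) = 2*x^2 + 1, the right-hand side is ∫_0^4 (2*x^2 + 1) v dx + 2·v(4).


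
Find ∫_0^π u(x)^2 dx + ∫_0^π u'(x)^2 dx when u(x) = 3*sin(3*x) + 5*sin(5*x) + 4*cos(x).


||u||_{H^1(0,π)}^2 = 386*π

u'(x) = -4*sin(x) + 9*cos(3*x) + 25*cos(5*x).
Expand u² and (u')² and integrate term by term on (0, π), using: for integers n ≥ 1, ∫_0^π sin²(nx) dx = ∫_0^π cos²(nx) dx = π/2; for n ≠ n', ∫_0^π sin(nx)sin(n'x) dx = ∫_0^π cos(nx)cos(n'x) dx = 0; and by product-to-sum, ∫_0^π sin(nx)cos(n'x) dx = ½∫_0^π [sin((n+n')x) + sin((n−n')x)] dx, which is 0 when n+n' is even and 2n/(n²−n'²) when n+n' is odd (it need not vanish on (0, π)).
  u² squared terms: (3)²·∫sin(3x)² dx = 9·π/2 = 9*π/2;  (4)²·∫cos(x)² dx = 16·π/2 = 8*π;  (5)²·∫sin(5x)² dx = 25·π/2 = 25*π/2.
  u² cross terms: 2·(3)·(4)·∫sin(3x)·cos(x) dx = 24·(0) = 0;  2·(3)·(5)·∫sin(3x)·sin(5x) dx = 30·(0) = 0;  2·(4)·(5)·∫cos(x)·sin(5x) dx = 40·(0) = 0.
  So ∫_0^π u² dx = 9*π/2 + 8*π + 25*π/2 + 0 + 0 + 0 = 25*π.
  (u')² squared terms: (-4)²·∫sin(x)² dx = 16·π/2 = 8*π;  (9)²·∫cos(3x)² dx = 81·π/2 = 81*π/2;  (25)²·∫cos(5x)² dx = 625·π/2 = 625*π/2.
  (u')² cross terms: 2·(-4)·(9)·∫sin(x)·cos(3x) dx = -72·(0) = 0;  2·(-4)·(25)·∫sin(x)·cos(5x) dx = -200·(0) = 0;  2·(9)·(25)·∫cos(3x)·cos(5x) dx = 450·(0) = 0.
  So ∫_0^π (u')² dx = 8*π + 81*π/2 + 625*π/2 + 0 + 0 + 0 = 361*π.
||u||_{H^1}^2 = (25*π) + (361*π) = 386*π.


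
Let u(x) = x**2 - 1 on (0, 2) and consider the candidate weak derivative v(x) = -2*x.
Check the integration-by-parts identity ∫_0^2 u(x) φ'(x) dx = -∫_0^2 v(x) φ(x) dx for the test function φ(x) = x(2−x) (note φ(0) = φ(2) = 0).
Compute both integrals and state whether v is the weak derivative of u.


LHS = -8/3, RHS = 8/3. No, v is not the weak derivative of u.

u(x) = x**2 - 1, classical derivative u'(x) = 2*x.
φ(x) = x(2−x), so φ'(x) = 2 - 2*x.
Note φ(0) = φ(2) = 0, so the boundary term u·φ vanishes.
LHS = ∫_0^2 u(x) φ'(x) dx = ∫_0^2 (-2*x^3 + 2*x^2 + 2*x - 2) dx. Term by term:
  ∫_0^2 -2*x^3 dx = -8;  ∫_0^2 2*x^2 dx = 16/3;  ∫_0^2 2*x dx = 4;
  ∫_0^2 -2 dx = -4.
Sum: -8 + 16/3 + 4 − 4 = -8/3.
So LHS = -8/3.
∫_0^2 v(x) φ(x) dx = ∫_0^2 (2*x^3 - 4*x^2) dx. Term by term:
  ∫_0^2 2*x^3 dx = 8;  ∫_0^2 -4*x^2 dx = -32/3.
Sum: 8 − 32/3 = -8/3.
So RHS = -∫_0^2 v(x) φ(x) dx = 8/3.
LHS − RHS = -16/3 ≠ 0, so the identity fails.
(For a valid weak derivative the identity must hold for EVERY test function, in particular this one. The failure shows v is NOT the weak derivative of u.)
Correct weak derivative would be u'(x) = 2*x.


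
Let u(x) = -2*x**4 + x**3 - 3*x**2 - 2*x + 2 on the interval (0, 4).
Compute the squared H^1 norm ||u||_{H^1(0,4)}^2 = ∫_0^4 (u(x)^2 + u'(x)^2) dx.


||u||_{H^1}^2 = 11462432/45

The H^1 norm (squared) on an interval (0, L) is
  ||u||_{H^1}^2 = ∫_0^L u(x)^2 dx + ∫_0^L u'(x)^2 dx.
Compute u'(x) = -8*x**3 + 3*x**2 - 6*x - 2.
Then u(x)^2 = 4*x**8 - 4*x**7 + 13*x**6 + 2*x**5 - 3*x**4 + 16*x**3 - 8*x**2 - 8*x + 4 and u'(x)^2 = 64*x**6 - 48*x**5 + 105*x**4 - 4*x**3 + 24*x**2 + 24*x + 4.
Integrate each monomial from 0 to 4 using ∫_0^4 c·x^n dx = c·4^(n+1)/(n+1):
  ∫_0^4 u(x)^2 dx = ∫_0^4 (4*x^8 - 4*x^7 + 13*x^6 + 2*x^5 - 3*x^4 + 16*x^3 - 8*x^2 - 8*x + 4) dx. Term by term:
    ∫_0^4 4*x^8 dx = 1048576/9;  ∫_0^4 -4*x^7 dx = -32768;  ∫_0^4 13*x^6 dx = 212992/7;
    ∫_0^4 2*x^5 dx = 4096/3;  ∫_0^4 -3*x^4 dx = -3072/5;  ∫_0^4 16*x^3 dx = 1024;
    ∫_0^4 -8*x^2 dx = -512/3;  ∫_0^4 -8*x dx = -64;  ∫_0^4 4 dx = 16.
  Sum: 1048576/9 − 32768 + 212992/7 + 4096/3 − 3072/5 + 1024 − 512/3 − 64 + 16 = 36453104/315.
  ∫_0^4 u'(x)^2 dx = ∫_0^4 (64*x^6 - 48*x^5 + 105*x^4 - 4*x^3 + 24*x^2 + 24*x + 4) dx. Term by term:
    ∫_0^4 64*x^6 dx = 1048576/7;  ∫_0^4 -48*x^5 dx = -32768;  ∫_0^4 105*x^4 dx = 21504;
    ∫_0^4 -4*x^3 dx = -256;  ∫_0^4 24*x^2 dx = 512;  ∫_0^4 24*x dx = 192;
    ∫_0^4 4 dx = 16.
  Sum: 1048576/7 − 32768 + 21504 − 256 + 512 + 192 + 16 = 972976/7.
Adding: ||u||_{H^1}^2 = 36453104/315 + 972976/7 = 11462432/45.


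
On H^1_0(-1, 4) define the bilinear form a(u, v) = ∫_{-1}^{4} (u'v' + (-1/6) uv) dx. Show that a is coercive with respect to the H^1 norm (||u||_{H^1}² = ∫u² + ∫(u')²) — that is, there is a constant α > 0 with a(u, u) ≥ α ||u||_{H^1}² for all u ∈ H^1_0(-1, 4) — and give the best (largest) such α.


α = (-25/6 + π^2)/(π^2 + 25)

Coercivity of a(·,·) on H^1_0(-1, 4) means a(u, u) ≥ α ||u||_{H^1}² for every u ∈ H^1_0.
The interval has length L = 5, and Poincaré/coercivity depend only on L. Here a(u, u) = ∫(u')² + (-1/6)·∫u².
Here c = -1/6 < 0 with |c| < (π/L)² = π^2/25, so coercivity still holds. The condition a(u,u) ≥ α||u||_{H^1}² reads (1−α)∫(u')² ≥ (α−c)∫u². Any admissible α is ≤ 1 (rapidly oscillating u have ∫u²/∫(u')² → 0), and α = 1 would force 0 ≥ (1−c)∫u², impossible since c < 1; so 1−α > 0. By the sharp Poincaré inequality on H^1_0 of an interval of length L, ∫(u')² ≥ (π/L)²∫u² with equality for the first sine mode sin(π(x−x₀)/L) (x₀ the left endpoint), so the inequality holds for all u iff (1−α)(π/L)² ≥ α − c, i.e. α ≤ ((π/L)² + c)/((π/L)² + 1) = (1 + c(L/π)²)/(1 + (L/π)²). (Direct route, valid since c ≤ 0: Poincaré gives c∫u² ≥ c(L/π)²∫(u')², so a(u,u) ≥ (1 + c(L/π)²)∫(u')², while ||u||_{H^1}² ≤ (1 + (L/π)²)∫(u')²; dividing yields the same α.) With (π/L)² = π^2/25 and c = -1/6, the largest admissible constant is α = ((π/L)² + c)/((π/L)² + 1).
Simplifying, α = (-25/6 + π^2)/(π^2 + 25).


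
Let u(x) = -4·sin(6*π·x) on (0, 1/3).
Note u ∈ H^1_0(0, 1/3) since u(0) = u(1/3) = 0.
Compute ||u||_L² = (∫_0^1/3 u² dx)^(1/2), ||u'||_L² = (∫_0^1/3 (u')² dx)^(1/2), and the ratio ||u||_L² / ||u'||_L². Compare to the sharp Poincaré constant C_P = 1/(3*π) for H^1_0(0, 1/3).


||u||_L² / ||u'||_L² = 1/(6*π) < C_P = 1/(3*π).

u(x) = -4·sin(6*π·x), so u'(x) = -24*π*cos(6*π*x).
Writing u(x) = A·sin(kπx/L) with A = -4 and k = 2, use ∫_0^L sin²(kπx/L) dx = L/2 and ∫_0^L cos²(kπx/L) dx = L/2.
u² = 16·sin²(6*π·x) and (u')² = 576*π^2·cos²(6*π·x), and each of sin², cos² integrates to L/2 = 1/6 over (0, 1/3).
∫_0^1/3 u² dx = 8/3, so ||u||_L² = 2*sqrt(6)/3.
∫_0^1/3 (u')² dx = 96*π^2, so ||u'||_L² = 4*sqrt(6)*π.
Ratio ||u||_L² / ||u'||_L² = 1/(6*π).
Sharp Poincaré constant on H^1_0(0, 1/3) is C_P = L/π = 1/(3*π), achieved by sin(3*π·x).
This is the k = 2 harmonic; the ratio L/(kπ) is strictly less than C_P = L/π, consistent with the sharp inequality ||u||_L² ≤ C_P ||u'||_L².


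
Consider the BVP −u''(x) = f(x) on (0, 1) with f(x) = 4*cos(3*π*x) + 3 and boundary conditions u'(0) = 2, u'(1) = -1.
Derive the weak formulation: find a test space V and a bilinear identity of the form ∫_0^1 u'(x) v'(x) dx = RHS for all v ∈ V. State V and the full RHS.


V = H^1(0, 1) (v unrestricted at boundary; u is determined up to an additive constant); weak form: ∫_0^1 u'v' dx = ∫_0^1 (4*cos(3*π*x) + 3) v dx − v(1) − 2·v(0) for all v ∈ V.

Multiply both sides by a test function v and integrate from 0 to 1:
  ∫_0^1 −u''(x) v(x) dx = ∫_0^1 f(x) v(x) dx.
Integrate the LHS by parts once:
  ∫_0^1 −u'' v dx = −[u'(x) v(x)]_0^1 + ∫_0^1 u'(x) v'(x) dx.
Thus ∫_0^1 u'(x) v'(x) dx = ∫_0^1 f(x) v(x) dx + [u'(x) v(x)]_0^1.
Choose V so that boundary terms are either known or forced to vanish.
u has inhomogeneous Neumann u'(0) = 2, u'(1) = -1. [u' v]_0^1 = (-1)·v(1) − (2)·v(0) = − v(1) − 2·v(0). Take V = H^1(0, 1); boundary term becomes part of RHS.
Weak formulation: find u (satisfying any essential BC) such that ∫_0^1 u'(x) v'(x) dx = ∫_0^1 f v dx − v(1) − 2·v(0) for all v ∈ V (Neumann data are natural BCs: they enter the RHS as boundary terms).
Substituting f(x) = 4*cos(3*π*x) + 3, the right-hand side is ∫_0^1 (4*cos(3*π*x) + 3) v dx − v(1) − 2·v(0).
Compatibility check (pure Neumann): taking v ≡ 1 ∈ V gives 0 = ∫_0^1 f dx + (-1) − (2), i.e. ∫_0^1 f dx must equal u'(0) − u'(1) = 3. Indeed ∫_0^1 (4*cos(3*π*x) + 3) dx = 3, so the data are compatible. The solution is then unique only up to an additive constant (fix it e.g. by requiring ∫_0^1 u dx = 0).


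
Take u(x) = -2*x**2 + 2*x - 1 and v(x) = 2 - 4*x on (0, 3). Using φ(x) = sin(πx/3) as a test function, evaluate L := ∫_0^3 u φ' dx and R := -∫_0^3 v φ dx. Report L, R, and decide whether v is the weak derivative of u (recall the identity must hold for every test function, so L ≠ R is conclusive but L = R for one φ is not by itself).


LHS = 24/π, RHS = 24/π. Yes, v = u' weakly.

u(x) = -2*x**2 + 2*x - 1, classical derivative u'(x) = 2 - 4*x.
φ(x) = sin(πx/3), so φ'(x) = π*cos(π*x/3)/3.
Note φ(0) = φ(3) = 0, so the boundary term u·φ vanishes.
LHS = ∫_0^3 u(x) φ'(x) dx = ∫_0^3 (-2*π*x^2*cos(π*x/3)/3 + 2*π*x*cos(π*x/3)/3 - π*cos(π*x/3)/3) dx. Term by term:
  ∫_0^3 -π*cos(π*x/3)/3 dx = 0;  ∫_0^3 -2*π*x^2*cos(π*x/3)/3 dx = 36/π;  ∫_0^3 2*π*x*cos(π*x/3)/3 dx = -12/π.
Sum: 0 + 36/π − 12/π = 24/π.
So LHS = 24/π.
∫_0^3 v(x) φ(x) dx = ∫_0^3 (-4*x*sin(π*x/3) + 2*sin(π*x/3)) dx. Term by term:
  ∫_0^3 2*sin(π*x/3) dx = 12/π;  ∫_0^3 -4*x*sin(π*x/3) dx = -36/π.
Sum: 12/π − 36/π = -24/π.
So RHS = -∫_0^3 v(x) φ(x) dx = 24/π.
LHS = RHS, so the identity holds for this test φ.
Moreover u is smooth here and v(x) = u'(x) = 2 - 4*x pointwise, so the identity holds for every test function. Hence v is the weak derivative of u.


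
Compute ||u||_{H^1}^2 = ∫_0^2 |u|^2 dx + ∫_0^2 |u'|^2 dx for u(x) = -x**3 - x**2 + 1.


||u||_{H^1}^2 = 3170/21

The H^1 norm (squared) on an interval (0, L) is
  ||u||_{H^1}^2 = ∫_0^L u(x)^2 dx + ∫_0^L u'(x)^2 dx.
Compute u'(x) = -3*x**2 - 2*x.
Then u(x)^2 = x**6 + 2*x**5 + x**4 - 2*x**3 - 2*x**2 + 1 and u'(x)^2 = 9*x**4 + 12*x**3 + 4*x**2.
Integrate each monomial from 0 to 2 using ∫_0^2 c·x^n dx = c·2^(n+1)/(n+1):
  ∫_0^2 u(x)^2 dx = ∫_0^2 (x^6 + 2*x^5 + x^4 - 2*x^3 - 2*x^2 + 1) dx. Term by term:
    ∫_0^2 x^6 dx = 128/7;  ∫_0^2 2*x^5 dx = 64/3;  ∫_0^2 x^4 dx = 32/5;
    ∫_0^2 -2*x^3 dx = -8;  ∫_0^2 -2*x^2 dx = -16/3;  ∫_0^2 1 dx = 2.
  Sum: 128/7 + 64/3 + 32/5 − 8 − 16/3 + 2 = 1214/35.
  ∫_0^2 u'(x)^2 dx = ∫_0^2 (9*x^4 + 12*x^3 + 4*x^2) dx. Term by term:
    ∫_0^2 9*x^4 dx = 288/5;  ∫_0^2 12*x^3 dx = 48;  ∫_0^2 4*x^2 dx = 32/3.
  Sum: 288/5 + 48 + 32/3 = 1744/15.
Adding: ||u||_{H^1}^2 = 1214/35 + 1744/15 = 3170/21.


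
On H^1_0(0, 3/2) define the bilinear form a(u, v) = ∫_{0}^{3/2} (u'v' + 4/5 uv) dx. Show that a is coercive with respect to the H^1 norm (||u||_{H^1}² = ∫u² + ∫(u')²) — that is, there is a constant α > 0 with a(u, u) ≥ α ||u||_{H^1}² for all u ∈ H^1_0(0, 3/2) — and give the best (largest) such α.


α = 4*(9 + 5*π^2)/(5*(9 + 4*π^2))

Coercivity of a(·,·) on H^1_0(0, 3/2) means a(u, u) ≥ α ||u||_{H^1}² for every u ∈ H^1_0.
The interval has length L = 3/2, and Poincaré/coercivity depend only on L. Here a(u, u) = ∫(u')² + (4/5)·∫u².
Here 0 < c = 4/5 < 1. The condition a(u,u) ≥ α||u||_{H^1}² reads (1−α)∫(u')² ≥ (α−c)∫u². Any admissible α is ≤ 1 (rapidly oscillating u have ∫u²/∫(u')² → 0), and α = 1 would force 0 ≥ (1−c)∫u², impossible since c < 1; so 1−α > 0. By the sharp Poincaré inequality on H^1_0 of an interval of length L, ∫(u')² ≥ (π/L)²∫u² with equality for the first sine mode sin(π(x−x₀)/L) (x₀ the left endpoint), so the inequality holds for all u iff (1−α)(π/L)² ≥ α − c, i.e. α ≤ ((π/L)² + c)/((π/L)² + 1) = (1 + c(L/π)²)/(1 + (L/π)²). With (π/L)² = 4*π^2/9 and c = 4/5, the largest admissible constant is α = ((π/L)² + c)/((π/L)² + 1).
Simplifying, α = 4*(9 + 5*π^2)/(5*(9 + 4*π^2)).


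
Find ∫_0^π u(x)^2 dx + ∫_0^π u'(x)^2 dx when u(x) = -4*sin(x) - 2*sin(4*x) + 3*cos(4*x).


||u||_{H^1(0,π)}^2 = 272/5 + 253*π/2

u'(x) = -12*sin(4*x) - 4*cos(x) - 8*cos(4*x).
Expand u² and (u')² and integrate term by term on (0, π), using: for integers n ≥ 1, ∫_0^π sin²(nx) dx = ∫_0^π cos²(nx) dx = π/2; for n ≠ n', ∫_0^π sin(nx)sin(n'x) dx = ∫_0^π cos(nx)cos(n'x) dx = 0; and by product-to-sum, ∫_0^π sin(nx)cos(n'x) dx = ½∫_0^π [sin((n+n')x) + sin((n−n')x)] dx, which is 0 when n+n' is even and 2n/(n²−n'²) when n+n' is odd (it need not vanish on (0, π)).
  u² squared terms: (-4)²·∫sin(x)² dx = 16·π/2 = 8*π;  (-2)²·∫sin(4x)² dx = 4·π/2 = 2*π;  (3)²·∫cos(4x)² dx = 9·π/2 = 9*π/2.
  u² cross terms: 2·(-4)·(-2)·∫sin(x)·sin(4x) dx = 16·(0) = 0;  2·(-4)·(3)·∫sin(x)·cos(4x) dx = -24·(-2/15) = 16/5;  2·(-2)·(3)·∫sin(4x)·cos(4x) dx = -12·(0) = 0.
  So ∫_0^π u² dx = 8*π + 2*π + 9*π/2 + 0 + 16/5 + 0 = 16/5 + 29*π/2.
  (u')² squared terms: (-12)²·∫sin(4x)² dx = 144·π/2 = 72*π;  (-8)²·∫cos(4x)² dx = 64·π/2 = 32*π;  (-4)²·∫cos(x)² dx = 16·π/2 = 8*π.
  (u')² cross terms: 2·(-12)·(-8)·∫sin(4x)·cos(4x) dx = 192·(0) = 0;  2·(-12)·(-4)·∫sin(4x)·cos(x) dx = 96·(8/15) = 256/5;  2·(-8)·(-4)·∫cos(4x)·cos(x) dx = 64·(0) = 0.
  So ∫_0^π (u')² dx = 72*π + 32*π + 8*π + 0 + 256/5 + 0 = 256/5 + 112*π.
||u||_{H^1}^2 = (16/5 + 29*π/2) + (256/5 + 112*π) = 272/5 + 253*π/2.


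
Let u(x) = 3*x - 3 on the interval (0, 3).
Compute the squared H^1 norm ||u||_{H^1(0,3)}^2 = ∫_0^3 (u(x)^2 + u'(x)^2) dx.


||u||_{H^1}^2 = 54

The H^1 norm (squared) on an interval (0, L) is
  ||u||_{H^1}^2 = ∫_0^L u(x)^2 dx + ∫_0^L u'(x)^2 dx.
Compute u'(x) = 3.
Then u(x)^2 = 9*x**2 - 18*x + 9 and u'(x)^2 = 9.
Integrate each monomial from 0 to 3 using ∫_0^3 c·x^n dx = c·3^(n+1)/(n+1):
  ∫_0^3 u(x)^2 dx = ∫_0^3 (9*x^2 - 18*x + 9) dx. Term by term:
    ∫_0^3 9*x^2 dx = 81;  ∫_0^3 -18*x dx = -81;  ∫_0^3 9 dx = 27.
  Sum: 81 − 81 + 27 = 27.
  ∫_0^3 u'(x)^2 dx = ∫_0^3 (9) dx. Term by term:
    ∫_0^3 9 dx = 27.
Adding: ||u||_{H^1}^2 = 27 + 27 = 54.


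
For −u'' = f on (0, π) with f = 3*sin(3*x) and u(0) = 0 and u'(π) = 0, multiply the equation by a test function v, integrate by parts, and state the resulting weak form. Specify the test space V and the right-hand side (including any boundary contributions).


V = {v ∈ H^1(0, π) : v(0) = 0} (test functions vanish at x = 0 where u is specified); weak form: ∫_0^π u'v' dx = ∫_0^π (3*sin(3*x)) v dx for all v ∈ V.

Multiply both sides by a test function v and integrate from 0 to π:
  ∫_0^π −u''(x) v(x) dx = ∫_0^π f(x) v(x) dx.
Integrate the LHS by parts once:
  ∫_0^π −u'' v dx = −[u'(x) v(x)]_0^π + ∫_0^π u'(x) v'(x) dx.
Thus ∫_0^π u'(x) v'(x) dx = ∫_0^π f(x) v(x) dx + [u'(x) v(x)]_0^π.
Choose V so that boundary terms are either known or forced to vanish.
Mixed BC: u(0) = 0 (Dirichlet) and u'(π) = 0 (Neumann). Define V = {v ∈ H^1(0, π) : v(0) = 0}. Then [u' v]_0^π = u'(π)·v(π) − u'(0)·0 = 0.
Weak formulation: find u (satisfying any essential BC) such that ∫_0^π u'(x) v'(x) dx = ∫_0^π f v dx for all v ∈ V (Dirichlet at 0 absorbed into V; the Neumann datum at x = π is zero, so no boundary term remains).
Substituting f(x) = 3*sin(3*x), the right-hand side is ∫_0^π (3*sin(3*x)) v dx.


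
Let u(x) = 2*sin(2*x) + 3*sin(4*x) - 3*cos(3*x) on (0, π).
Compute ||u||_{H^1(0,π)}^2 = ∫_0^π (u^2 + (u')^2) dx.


||u||_{H^1(0,π)}^2 = -768/7 + 263*π/2

u'(x) = 9*sin(3*x) + 4*cos(2*x) + 12*cos(4*x).
Expand u² and (u')² and integrate term by term on (0, π), using: for integers n ≥ 1, ∫_0^π sin²(nx) dx = ∫_0^π cos²(nx) dx = π/2; for n ≠ n', ∫_0^π sin(nx)sin(n'x) dx = ∫_0^π cos(nx)cos(n'x) dx = 0; and by product-to-sum, ∫_0^π sin(nx)cos(n'x) dx = ½∫_0^π [sin((n+n')x) + sin((n−n')x)] dx, which is 0 when n+n' is even and 2n/(n²−n'²) when n+n' is odd (it need not vanish on (0, π)).
  u² squared terms: (-3)²·∫cos(3x)² dx = 9·π/2 = 9*π/2;  (2)²·∫sin(2x)² dx = 4·π/2 = 2*π;  (3)²·∫sin(4x)² dx = 9·π/2 = 9*π/2.
  u² cross terms: 2·(-3)·(2)·∫cos(3x)·sin(2x) dx = -12·(-4/5) = 48/5;  2·(-3)·(3)·∫cos(3x)·sin(4x) dx = -18·(8/7) = -144/7;  2·(2)·(3)·∫sin(2x)·sin(4x) dx = 12·(0) = 0.
  So ∫_0^π u² dx = 9*π/2 + 2*π + 9*π/2 + 48/5 − 144/7 + 0 = -384/35 + 11*π.
  (u')² squared terms: (4)²·∫cos(2x)² dx = 16·π/2 = 8*π;  (9)²·∫sin(3x)² dx = 81·π/2 = 81*π/2;  (12)²·∫cos(4x)² dx = 144·π/2 = 72*π.
  (u')² cross terms: 2·(4)·(9)·∫cos(2x)·sin(3x) dx = 72·(6/5) = 432/5;  2·(4)·(12)·∫cos(2x)·cos(4x) dx = 96·(0) = 0;  2·(9)·(12)·∫sin(3x)·cos(4x) dx = 216·(-6/7) = -1296/7.
  So ∫_0^π (u')² dx = 8*π + 81*π/2 + 72*π + 432/5 + 0 − 1296/7 = -3456/35 + 241*π/2.
||u||_{H^1}^2 = (-384/35 + 11*π) + (-3456/35 + 241*π/2) = -768/7 + 263*π/2.


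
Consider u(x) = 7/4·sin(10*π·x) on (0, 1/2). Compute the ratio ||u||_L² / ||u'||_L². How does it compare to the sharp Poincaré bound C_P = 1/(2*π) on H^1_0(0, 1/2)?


||u||_L² / ||u'||_L² = 1/(10*π) < C_P = 1/(2*π).

u(x) = 7/4·sin(10*π·x), so u'(x) = 35*π*cos(10*π*x)/2.
Writing u(x) = A·sin(kπx/L) with A = 7/4 and k = 5, use ∫_0^L sin²(kπx/L) dx = L/2 and ∫_0^L cos²(kπx/L) dx = L/2.
u² = 49/16·sin²(10*π·x) and (u')² = 1225*π^2/4·cos²(10*π·x), and each of sin², cos² integrates to L/2 = 1/4 over (0, 1/2).
∫_0^1/2 u² dx = 49/64, so ||u||_L² = 7/8.
∫_0^1/2 (u')² dx = 1225*π^2/16, so ||u'||_L² = 35*π/4.
Ratio ||u||_L² / ||u'||_L² = 1/(10*π).
Sharp Poincaré constant on H^1_0(0, 1/2) is C_P = L/π = 1/(2*π), achieved by sin(2*π·x).
This is the k = 5 harmonic; the ratio L/(kπ) is strictly less than C_P = L/π, consistent with the sharp inequality ||u||_L² ≤ C_P ||u'||_L².


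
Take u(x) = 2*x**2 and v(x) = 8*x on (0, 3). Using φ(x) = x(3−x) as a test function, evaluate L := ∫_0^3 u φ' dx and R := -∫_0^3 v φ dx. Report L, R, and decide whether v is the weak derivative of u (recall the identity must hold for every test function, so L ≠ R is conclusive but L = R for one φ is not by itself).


LHS = -27, RHS = -54. No, v is not the weak derivative of u.

u(x) = 2*x**2, classical derivative u'(x) = 4*x.
φ(x) = x(3−x), so φ'(x) = 3 - 2*x.
Note φ(0) = φ(3) = 0, so the boundary term u·φ vanishes.
LHS = ∫_0^3 u(x) φ'(x) dx = ∫_0^3 (-4*x^3 + 6*x^2) dx. Term by term:
  ∫_0^3 -4*x^3 dx = -81;  ∫_0^3 6*x^2 dx = 54.
Sum: -81 + 54 = -27.
So LHS = -27.
∫_0^3 v(x) φ(x) dx = ∫_0^3 (-8*x^3 + 24*x^2) dx. Term by term:
  ∫_0^3 -8*x^3 dx = -162;  ∫_0^3 24*x^2 dx = 216.
Sum: -162 + 216 = 54.
So RHS = -∫_0^3 v(x) φ(x) dx = -54.
LHS − RHS = 27 ≠ 0, so the identity fails.
(For a valid weak derivative the identity must hold for EVERY test function, in particular this one. The failure shows v is NOT the weak derivative of u.)
Correct weak derivative would be u'(x) = 4*x.


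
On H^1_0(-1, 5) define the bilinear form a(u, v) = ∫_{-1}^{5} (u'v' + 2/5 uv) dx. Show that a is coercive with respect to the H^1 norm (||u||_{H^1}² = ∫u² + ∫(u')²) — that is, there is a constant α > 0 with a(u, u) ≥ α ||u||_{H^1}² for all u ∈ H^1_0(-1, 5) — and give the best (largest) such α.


α = (π^2 + 72/5)/(π^2 + 36)

Coercivity of a(·,·) on H^1_0(-1, 5) means a(u, u) ≥ α ||u||_{H^1}² for every u ∈ H^1_0.
The interval has length L = 6, and Poincaré/coercivity depend only on L. Here a(u, u) = ∫(u')² + (2/5)·∫u².
Here 0 < c = 2/5 < 1. The condition a(u,u) ≥ α||u||_{H^1}² reads (1−α)∫(u')² ≥ (α−c)∫u². Any admissible α is ≤ 1 (rapidly oscillating u have ∫u²/∫(u')² → 0), and α = 1 would force 0 ≥ (1−c)∫u², impossible since c < 1; so 1−α > 0. By the sharp Poincaré inequality on H^1_0 of an interval of length L, ∫(u')² ≥ (π/L)²∫u² with equality for the first sine mode sin(π(x−x₀)/L) (x₀ the left endpoint), so the inequality holds for all u iff (1−α)(π/L)² ≥ α − c, i.e. α ≤ ((π/L)² + c)/((π/L)² + 1) = (1 + c(L/π)²)/(1 + (L/π)²). With (π/L)² = π^2/36 and c = 2/5, the largest admissible constant is α = ((π/L)² + c)/((π/L)² + 1).
Simplifying, α = (π^2 + 72/5)/(π^2 + 36).


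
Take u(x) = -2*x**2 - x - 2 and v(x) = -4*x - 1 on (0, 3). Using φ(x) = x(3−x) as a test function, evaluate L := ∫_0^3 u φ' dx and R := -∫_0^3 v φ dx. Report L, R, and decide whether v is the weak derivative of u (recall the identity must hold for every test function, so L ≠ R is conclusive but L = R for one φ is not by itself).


LHS = 63/2, RHS = 63/2. Yes, v = u' weakly.

u(x) = -2*x**2 - x - 2, classical derivative u'(x) = -4*x - 1.
φ(x) = x(3−x), so φ'(x) = 3 - 2*x.
Note φ(0) = φ(3) = 0, so the boundary term u·φ vanishes.
LHS = ∫_0^3 u(x) φ'(x) dx = ∫_0^3 (4*x^3 - 4*x^2 + x - 6) dx. Term by term:
  ∫_0^3 4*x^3 dx = 81;  ∫_0^3 -4*x^2 dx = -36;  ∫_0^3 x dx = 9/2;
  ∫_0^3 -6 dx = -18.
Sum: 81 − 36 + 9/2 − 18 = 63/2.
So LHS = 63/2.
∫_0^3 v(x) φ(x) dx = ∫_0^3 (4*x^3 - 11*x^2 - 3*x) dx. Term by term:
  ∫_0^3 4*x^3 dx = 81;  ∫_0^3 -11*x^2 dx = -99;  ∫_0^3 -3*x dx = -27/2.
Sum: 81 − 99 − 27/2 = -63/2.
So RHS = -∫_0^3 v(x) φ(x) dx = 63/2.
LHS = RHS, so the identity holds for this test φ.
Moreover u is smooth here and v(x) = u'(x) = -4*x - 1 pointwise, so the identity holds for every test function. Hence v is the weak derivative of u.


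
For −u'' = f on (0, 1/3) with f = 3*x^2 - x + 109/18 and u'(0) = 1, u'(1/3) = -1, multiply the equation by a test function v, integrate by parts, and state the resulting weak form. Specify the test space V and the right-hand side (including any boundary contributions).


V = H^1(0, 1/3) (v unrestricted at boundary; u is determined up to an additive constant); weak form: ∫_0^1/3 u'v' dx = ∫_0^1/3 (3*x^2 - x + 109/18) v dx − v(1/3) − v(0) for all v ∈ V.

Multiply both sides by a test function v and integrate from 0 to 1/3:
  ∫_0^1/3 −u''(x) v(x) dx = ∫_0^1/3 f(x) v(x) dx.
Integrate the LHS by parts once:
  ∫_0^1/3 −u'' v dx = −[u'(x) v(x)]_0^1/3 + ∫_0^1/3 u'(x) v'(x) dx.
Thus ∫_0^1/3 u'(x) v'(x) dx = ∫_0^1/3 f(x) v(x) dx + [u'(x) v(x)]_0^1/3.
Choose V so that boundary terms are either known or forced to vanish.
u has inhomogeneous Neumann u'(0) = 1, u'(1/3) = -1. [u' v]_0^1/3 = (-1)·v(1/3) − (1)·v(0) = − v(1/3) − v(0). Take V = H^1(0, 1/3); boundary term becomes part of RHS.
Weak formulation: find u (satisfying any essential BC) such that ∫_0^1/3 u'(x) v'(x) dx = ∫_0^1/3 f v dx − v(1/3) − v(0) for all v ∈ V (Neumann data are natural BCs: they enter the RHS as boundary terms).
Substituting f(x) = 3*x^2 - x + 109/18, the right-hand side is ∫_0^1/3 (3*x^2 - x + 109/18) v dx − v(1/3) − v(0).
Compatibility check (pure Neumann): taking v ≡ 1 ∈ V gives 0 = ∫_0^1/3 f dx + (-1) − (1), i.e. ∫_0^1/3 f dx must equal u'(0) − u'(1/3) = 2. Indeed ∫_0^1/3 (3*x^2 - x + 109/18) dx = 2, so the data are compatible. The solution is then unique only up to an additive constant (fix it e.g. by requiring ∫_0^1/3 u dx = 0).


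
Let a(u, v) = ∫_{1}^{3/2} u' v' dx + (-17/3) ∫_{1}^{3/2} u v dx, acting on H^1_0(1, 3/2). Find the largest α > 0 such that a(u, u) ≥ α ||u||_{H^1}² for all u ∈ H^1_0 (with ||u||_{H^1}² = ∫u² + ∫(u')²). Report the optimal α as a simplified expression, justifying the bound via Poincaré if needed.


α = (-17 + 12*π^2)/(3*(1 + 4*π^2))

Coercivity of a(·,·) on H^1_0(1, 3/2) means a(u, u) ≥ α ||u||_{H^1}² for every u ∈ H^1_0.
The interval has length L = 1/2, and Poincaré/coercivity depend only on L. Here a(u, u) = ∫(u')² + (-17/3)·∫u².
Here c = -17/3 < 0 with |c| < (π/L)² = 4*π^2, so coercivity still holds. The condition a(u,u) ≥ α||u||_{H^1}² reads (1−α)∫(u')² ≥ (α−c)∫u². Any admissible α is ≤ 1 (rapidly oscillating u have ∫u²/∫(u')² → 0), and α = 1 would force 0 ≥ (1−c)∫u², impossible since c < 1; so 1−α > 0. By the sharp Poincaré inequality on H^1_0 of an interval of length L, ∫(u')² ≥ (π/L)²∫u² with equality for the first sine mode sin(π(x−x₀)/L) (x₀ the left endpoint), so the inequality holds for all u iff (1−α)(π/L)² ≥ α − c, i.e. α ≤ ((π/L)² + c)/((π/L)² + 1) = (1 + c(L/π)²)/(1 + (L/π)²). (Direct route, valid since c ≤ 0: Poincaré gives c∫u² ≥ c(L/π)²∫(u')², so a(u,u) ≥ (1 + c(L/π)²)∫(u')², while ||u||_{H^1}² ≤ (1 + (L/π)²)∫(u')²; dividing yields the same α.) With (π/L)² = 4*π^2 and c = -17/3, the largest admissible constant is α = ((π/L)² + c)/((π/L)² + 1).
Simplifying, α = (-17 + 12*π^2)/(3*(1 + 4*π^2)).


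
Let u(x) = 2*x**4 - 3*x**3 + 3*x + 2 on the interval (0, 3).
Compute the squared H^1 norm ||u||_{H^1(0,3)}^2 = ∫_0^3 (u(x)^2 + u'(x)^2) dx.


||u||_{H^1}^2 = 668037/70

The H^1 norm (squared) on an interval (0, L) is
  ||u||_{H^1}^2 = ∫_0^L u(x)^2 dx + ∫_0^L u'(x)^2 dx.
Compute u'(x) = 8*x**3 - 9*x**2 + 3.
Then u(x)^2 = 4*x**8 - 12*x**7 + 9*x**6 + 12*x**5 - 10*x**4 - 12*x**3 + 9*x**2 + 12*x + 4 and u'(x)^2 = 64*x**6 - 144*x**5 + 81*x**4 + 48*x**3 - 54*x**2 + 9.
Integrate each monomial from 0 to 3 using ∫_0^3 c·x^n dx = c·3^(n+1)/(n+1):
  ∫_0^3 u(x)^2 dx = ∫_0^3 (4*x^8 - 12*x^7 + 9*x^6 + 12*x^5 - 10*x^4 - 12*x^3 + 9*x^2 + 12*x + 4) dx. Term by term:
    ∫_0^3 4*x^8 dx = 8748;  ∫_0^3 -12*x^7 dx = -19683/2;  ∫_0^3 9*x^6 dx = 19683/7;
    ∫_0^3 12*x^5 dx = 1458;  ∫_0^3 -10*x^4 dx = -486;  ∫_0^3 -12*x^3 dx = -243;
    ∫_0^3 9*x^2 dx = 81;  ∫_0^3 12*x dx = 54;  ∫_0^3 4 dx = 12.
  Sum: 8748 − 19683/2 + 19683/7 + 1458 − 486 − 243 + 81 + 54 + 12 = 36321/14.
  ∫_0^3 u'(x)^2 dx = ∫_0^3 (64*x^6 - 144*x^5 + 81*x^4 + 48*x^3 - 54*x^2 + 9) dx. Term by term:
    ∫_0^3 64*x^6 dx = 139968/7;  ∫_0^3 -144*x^5 dx = -17496;  ∫_0^3 81*x^4 dx = 19683/5;
    ∫_0^3 48*x^3 dx = 972;  ∫_0^3 -54*x^2 dx = -486;  ∫_0^3 9 dx = 27.
  Sum: 139968/7 − 17496 + 19683/5 + 972 − 486 + 27 = 243216/35.
Adding: ||u||_{H^1}^2 = 36321/14 + 243216/35 = 668037/70.


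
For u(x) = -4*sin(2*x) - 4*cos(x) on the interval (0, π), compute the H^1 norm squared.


||u||_{H^1(0,π)}^2 = 256/3 + 56*π

u'(x) = 4*sin(x) - 8*cos(2*x).
Expand u² and (u')² and integrate term by term on (0, π), using: for integers n ≥ 1, ∫_0^π sin²(nx) dx = ∫_0^π cos²(nx) dx = π/2; for n ≠ n', ∫_0^π sin(nx)sin(n'x) dx = ∫_0^π cos(nx)cos(n'x) dx = 0; and by product-to-sum, ∫_0^π sin(nx)cos(n'x) dx = ½∫_0^π [sin((n+n')x) + sin((n−n')x)] dx, which is 0 when n+n' is even and 2n/(n²−n'²) when n+n' is odd (it need not vanish on (0, π)).
  u² squared terms: (-4)²·∫cos(x)² dx = 16·π/2 = 8*π;  (-4)²·∫sin(2x)² dx = 16·π/2 = 8*π.
  u² cross terms: 2·(-4)·(-4)·∫cos(x)·sin(2x) dx = 32·(4/3) = 128/3.
  So ∫_0^π u² dx = 8*π + 8*π + 128/3 = 128/3 + 16*π.
  (u')² squared terms: (-8)²·∫cos(2x)² dx = 64·π/2 = 32*π;  (4)²·∫sin(x)² dx = 16·π/2 = 8*π.
  (u')² cross terms: 2·(-8)·(4)·∫cos(2x)·sin(x) dx = -64·(-2/3) = 128/3.
  So ∫_0^π (u')² dx = 32*π + 8*π + 128/3 = 128/3 + 40*π.
||u||_{H^1}^2 = (128/3 + 16*π) + (128/3 + 40*π) = 256/3 + 56*π.


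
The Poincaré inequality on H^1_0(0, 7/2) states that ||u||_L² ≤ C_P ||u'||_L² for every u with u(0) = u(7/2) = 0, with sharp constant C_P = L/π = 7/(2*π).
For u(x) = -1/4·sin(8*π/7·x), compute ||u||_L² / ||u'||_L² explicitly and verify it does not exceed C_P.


||u||_L² / ||u'||_L² = 7/(8*π) < C_P = 7/(2*π).

u(x) = -1/4·sin(8*π/7·x), so u'(x) = -2*π*cos(8*π*x/7)/7.
Writing u(x) = A·sin(kπx/L) with A = -1/4 and k = 4, use ∫_0^L sin²(kπx/L) dx = L/2 and ∫_0^L cos²(kπx/L) dx = L/2.
u² = 1/16·sin²(8*π/7·x) and (u')² = 4*π^2/49·cos²(8*π/7·x), and each of sin², cos² integrates to L/2 = 7/4 over (0, 7/2).
∫_0^7/2 u² dx = 7/64, so ||u||_L² = sqrt(7)/8.
∫_0^7/2 (u')² dx = π^2/7, so ||u'||_L² = sqrt(7)*π/7.
Ratio ||u||_L² / ||u'||_L² = 7/(8*π).
Sharp Poincaré constant on H^1_0(0, 7/2) is C_P = L/π = 7/(2*π), achieved by sin(2*π/7·x).
This is the k = 4 harmonic; the ratio L/(kπ) is strictly less than C_P = L/π, consistent with the sharp inequality ||u||_L² ≤ C_P ||u'||_L².


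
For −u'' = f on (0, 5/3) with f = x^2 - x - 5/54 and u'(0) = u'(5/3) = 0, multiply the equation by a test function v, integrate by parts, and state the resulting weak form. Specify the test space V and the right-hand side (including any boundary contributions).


V = H^1(0, 5/3) (no boundary constraint on v; u is determined up to an additive constant); weak form: ∫_0^5/3 u'v' dx = ∫_0^5/3 (x^2 - x - 5/54) v dx for all v ∈ V.

Multiply both sides by a test function v and integrate from 0 to 5/3:
  ∫_0^5/3 −u''(x) v(x) dx = ∫_0^5/3 f(x) v(x) dx.
Integrate the LHS by parts once:
  ∫_0^5/3 −u'' v dx = −[u'(x) v(x)]_0^5/3 + ∫_0^5/3 u'(x) v'(x) dx.
Thus ∫_0^5/3 u'(x) v'(x) dx = ∫_0^5/3 f(x) v(x) dx + [u'(x) v(x)]_0^5/3.
Choose V so that boundary terms are either known or forced to vanish.
u has homogeneous Neumann: u'(0) = u'(5/3) = 0. So [u' v]_0^5/3 = 0·v(5/3) − 0·v(0) = 0 for any v; take V = H^1(0, 5/3).
Weak formulation: find u (satisfying any essential BC) such that ∫_0^5/3 u'(x) v'(x) dx = ∫_0^5/3 f v dx for all v ∈ V (homogeneous Neumann, so boundary terms vanish).
Substituting f(x) = x^2 - x - 5/54, the right-hand side is ∫_0^5/3 (x^2 - x - 5/54) v dx.
Compatibility check (pure Neumann): taking v ≡ 1 ∈ V gives 0 = ∫_0^5/3 f dx + (0) − (0), i.e. ∫_0^5/3 f dx must equal u'(0) − u'(5/3) = 0. Indeed ∫_0^5/3 (x^2 - x - 5/54) dx = 0, so the data are compatible. The solution is then unique only up to an additive constant (fix it e.g. by requiring ∫_0^5/3 u dx = 0).


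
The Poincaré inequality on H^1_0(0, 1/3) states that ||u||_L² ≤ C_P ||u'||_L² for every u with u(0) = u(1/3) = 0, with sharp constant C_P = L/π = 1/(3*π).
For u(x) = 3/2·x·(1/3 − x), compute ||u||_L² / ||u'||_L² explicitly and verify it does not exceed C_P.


||u||_L² / ||u'||_L² = sqrt(10)/30 < C_P = 1/(3*π).

u(x) = 3/2·x·(1/3 − x), so u'(x) = 1/2 - 3*x.
u(x) = 3/2·x·(1/3 − x) vanishes at x = 0 and x = 1/3, so u ∈ H^1_0(0, 1/3). Differentiate via the product rule and integrate the resulting polynomials term by term.
  ∫_0^1/3 u² dx = ∫_0^1/3 (9*x^4/4 - 3*x^3/2 + x^2/4) dx. Term by term:
    ∫_0^1/3 9*x^4/4 dx = 1/540;  ∫_0^1/3 -3*x^3/2 dx = -1/216;  ∫_0^1/3 x^2/4 dx = 1/324.
  Sum: 1/540 − 1/216 + 1/324 = 1/3240.
  ∫_0^1/3 (u')² dx = ∫_0^1/3 (9*x^2 - 3*x + 1/4) dx. Term by term:
    ∫_0^1/3 9*x^2 dx = 1/9;  ∫_0^1/3 -3*x dx = -1/6;  ∫_0^1/3 1/4 dx = 1/12.
  Sum: 1/9 − 1/6 + 1/12 = 1/36.
∫_0^1/3 u² dx = 1/3240, so ||u||_L² = sqrt(10)/180.
∫_0^1/3 (u')² dx = 1/36, so ||u'||_L² = 1/6.
Ratio ||u||_L² / ||u'||_L² = sqrt(10)/30.
Sharp Poincaré constant on H^1_0(0, 1/3) is C_P = L/π = 1/(3*π), achieved by sin(3*π·x).
A polynomial bump cannot attain the sharp Poincaré constant (only the first sine eigenfunction does), so the ratio is strictly less than C_P, consistent with ||u||_L² ≤ C_P ||u'||_L².


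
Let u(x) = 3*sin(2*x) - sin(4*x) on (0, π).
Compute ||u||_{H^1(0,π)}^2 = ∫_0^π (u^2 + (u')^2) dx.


||u||_{H^1(0,π)}^2 = 31*π

u'(x) = 6*cos(2*x) - 4*cos(4*x).
Expand u² and (u')² and integrate term by term on (0, π), using: for integers n ≥ 1, ∫_0^π sin²(nx) dx = ∫_0^π cos²(nx) dx = π/2; for n ≠ n', ∫_0^π sin(nx)sin(n'x) dx = ∫_0^π cos(nx)cos(n'x) dx = 0; and by product-to-sum, ∫_0^π sin(nx)cos(n'x) dx = ½∫_0^π [sin((n+n')x) + sin((n−n')x)] dx, which is 0 when n+n' is even and 2n/(n²−n'²) when n+n' is odd (it need not vanish on (0, π)).
  u² squared terms: (-1)²·∫sin(4x)² dx = 1·π/2 = π/2;  (3)²·∫sin(2x)² dx = 9·π/2 = 9*π/2.
  u² cross terms: 2·(-1)·(3)·∫sin(4x)·sin(2x) dx = -6·(0) = 0.
  So ∫_0^π u² dx = π/2 + 9*π/2 + 0 = 5*π.
  (u')² squared terms: (-4)²·∫cos(4x)² dx = 16·π/2 = 8*π;  (6)²·∫cos(2x)² dx = 36·π/2 = 18*π.
  (u')² cross terms: 2·(-4)·(6)·∫cos(4x)·cos(2x) dx = -48·(0) = 0.
  So ∫_0^π (u')² dx = 8*π + 18*π + 0 = 26*π.
||u||_{H^1}^2 = (5*π) + (26*π) = 31*π.


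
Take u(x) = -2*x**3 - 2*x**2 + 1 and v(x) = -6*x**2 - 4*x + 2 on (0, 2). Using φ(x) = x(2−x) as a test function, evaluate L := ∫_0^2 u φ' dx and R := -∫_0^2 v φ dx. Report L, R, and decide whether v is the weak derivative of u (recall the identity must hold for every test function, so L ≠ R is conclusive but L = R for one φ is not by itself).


LHS = 224/15, RHS = 184/15. No, v is not the weak derivative of u.

u(x) = -2*x**3 - 2*x**2 + 1, classical derivative u'(x) = -6*x**2 - 4*x.
φ(x) = x(2−x), so φ'(x) = 2 - 2*x.
Note φ(0) = φ(2) = 0, so the boundary term u·φ vanishes.
LHS = ∫_0^2 u(x) φ'(x) dx = ∫_0^2 (4*x^4 - 4*x^2 - 2*x + 2) dx. Term by term:
  ∫_0^2 4*x^4 dx = 128/5;  ∫_0^2 -4*x^2 dx = -32/3;  ∫_0^2 -2*x dx = -4;
  ∫_0^2 2 dx = 4.
Sum: 128/5 − 32/3 − 4 + 4 = 224/15.
So LHS = 224/15.
∫_0^2 v(x) φ(x) dx = ∫_0^2 (6*x^4 - 8*x^3 - 10*x^2 + 4*x) dx. Term by term:
  ∫_0^2 6*x^4 dx = 192/5;  ∫_0^2 -8*x^3 dx = -32;  ∫_0^2 -10*x^2 dx = -80/3;
  ∫_0^2 4*x dx = 8.
Sum: 192/5 − 32 − 80/3 + 8 = -184/15.
So RHS = -∫_0^2 v(x) φ(x) dx = 184/15.
LHS − RHS = 8/3 ≠ 0, so the identity fails.
(For a valid weak derivative the identity must hold for EVERY test function, in particular this one. The failure shows v is NOT the weak derivative of u.)
Correct weak derivative would be u'(x) = -6*x**2 - 4*x.


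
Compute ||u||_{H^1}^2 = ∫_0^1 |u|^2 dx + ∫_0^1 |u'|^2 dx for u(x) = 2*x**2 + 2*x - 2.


||u||_{H^1}^2 = 94/5

The H^1 norm (squared) on an interval (0, L) is
  ||u||_{H^1}^2 = ∫_0^L u(x)^2 dx + ∫_0^L u'(x)^2 dx.
Compute u'(x) = 4*x + 2.
Then u(x)^2 = 4*x**4 + 8*x**3 - 4*x**2 - 8*x + 4 and u'(x)^2 = 16*x**2 + 16*x + 4.
Integrate each monomial from 0 to 1 using ∫_0^1 c·x^n dx = c·1^(n+1)/(n+1):
  ∫_0^1 u(x)^2 dx = ∫_0^1 (4*x^4 + 8*x^3 - 4*x^2 - 8*x + 4) dx. Term by term:
    ∫_0^1 4*x^4 dx = 4/5;  ∫_0^1 8*x^3 dx = 2;  ∫_0^1 -4*x^2 dx = -4/3;
    ∫_0^1 -8*x dx = -4;  ∫_0^1 4 dx = 4.
  Sum: 4/5 + 2 − 4/3 − 4 + 4 = 22/15.
  ∫_0^1 u'(x)^2 dx = ∫_0^1 (16*x^2 + 16*x + 4) dx. Term by term:
    ∫_0^1 16*x^2 dx = 16/3;  ∫_0^1 16*x dx = 8;  ∫_0^1 4 dx = 4.
  Sum: 16/3 + 8 + 4 = 52/3.
Adding: ||u||_{H^1}^2 = 22/15 + 52/3 = 94/5.
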